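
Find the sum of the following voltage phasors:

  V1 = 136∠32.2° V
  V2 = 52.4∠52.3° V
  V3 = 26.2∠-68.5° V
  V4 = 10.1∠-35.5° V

Step 1 — Convert each phasor to rectangular form:
  V1 = 136·(cos(32.2°) + j·sin(32.2°)) = 115.1 + j72.47 V
  V2 = 52.4·(cos(52.3°) + j·sin(52.3°)) = 32.04 + j41.46 V
  V3 = 26.2·(cos(-68.5°) + j·sin(-68.5°)) = 9.602 - j24.38 V
  V4 = 10.1·(cos(-35.5°) + j·sin(-35.5°)) = 8.223 - j5.865 V
Step 2 — Sum components: V_total = 165 + j83.69 V.
Step 3 — Convert to polar: |V_total| = 185 V, ∠V_total = 26.9°.

V_total = 185∠26.9° V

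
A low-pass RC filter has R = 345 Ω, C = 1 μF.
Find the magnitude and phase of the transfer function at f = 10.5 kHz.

Step 1 — Angular frequency: ω = 2π·1.05e+04 = 6.597e+04 rad/s.
Step 2 — Transfer function: H(jω) = 1/(1 + jωRC).
Step 3 — Denominator: 1 + jωRC = 1 + j·6.597e+04·345·1e-06 = 1 + j22.76.
Step 4 — H = 0.001927 - j0.04385.
Step 5 — Magnitude: |H| = 0.04389 (-27.2 dB); phase: φ = -87.5°.

|H| = 0.04389 (-27.2 dB), φ = -87.5°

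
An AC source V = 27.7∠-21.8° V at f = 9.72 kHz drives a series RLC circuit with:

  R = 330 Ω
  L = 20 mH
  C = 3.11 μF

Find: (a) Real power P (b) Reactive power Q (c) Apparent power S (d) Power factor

Step 1 — Angular frequency: ω = 2π·f = 2π·9720 = 6.107e+04 rad/s.
Step 2 — Component impedances:
  R: Z = R = 330 Ω
  L: Z = jωL = j·6.107e+04·0.02 = 0 + j1221 Ω
  C: Z = 1/(jωC) = -j/(ω·C) = 0 - j5.265 Ω
Step 3 — Series combination: Z_total = R + L + C = 330 + j1216 Ω = 1260∠74.8° Ω.
Step 4 — Source phasor: V = 27.7∠-21.8° V = 25.72 - j10.29 V.
Step 5 — Current: I = V / Z = -0.002534 - j0.02183 A = 0.02198∠-96.6° A.
Step 6 — Complex power: S = V·I* = 0.1594 + j0.5876 VA.
Step 7 — Real power: P = Re(S) = 0.1594 W.
Step 8 — Reactive power: Q = Im(S) = 0.5876 VAR.
Step 9 — Apparent power: |S| = 0.6089 VA.
Step 10 — Power factor: PF = P/|S| = 0.2619 (lagging).

(a) P = 0.1594 W  (b) Q = 0.5876 VAR  (c) S = 0.6089 VA  (d) PF = 0.2619 (lagging)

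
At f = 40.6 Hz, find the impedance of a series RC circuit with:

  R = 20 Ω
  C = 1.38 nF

Step 1 — Angular frequency: ω = 2π·f = 2π·40.6 = 255.1 rad/s.
Step 2 — Component impedances:
  R: Z = R = 20 Ω
  C: Z = 1/(jωC) = -j/(ω·C) = 0 - j2.841e+06 Ω
Step 3 — Series combination: Z_total = R + C = 20 - j2.841e+06 Ω = 2.841e+06∠-90.0° Ω.

Z = 20 - j2.841e+06 Ω = 2.841e+06∠-90.0° Ω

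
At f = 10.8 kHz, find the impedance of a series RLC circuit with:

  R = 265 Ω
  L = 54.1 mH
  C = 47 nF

Step 1 — Angular frequency: ω = 2π·f = 2π·1.08e+04 = 6.786e+04 rad/s.
Step 2 — Component impedances:
  R: Z = R = 265 Ω
  L: Z = jωL = j·6.786e+04·0.0541 = 0 + j3671 Ω
  C: Z = 1/(jωC) = -j/(ω·C) = 0 - j313.5 Ω
Step 3 — Series combination: Z_total = R + L + C = 265 + j3358 Ω = 3368∠85.5° Ω.

Z = 265 + j3358 Ω = 3368∠85.5° Ω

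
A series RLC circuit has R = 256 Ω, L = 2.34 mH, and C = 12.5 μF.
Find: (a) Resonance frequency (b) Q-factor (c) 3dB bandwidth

Step 1 — Resonance: ω₀ = 1/√(LC) = 1/√(0.00234·1.25e-05) = 5847 rad/s.
Step 2 — f₀ = ω₀/(2π) = 930.6 Hz.
Step 3 — Series Q: Q = ω₀L/R = 5847·0.00234/256 = 0.05345.
Step 4 — Bandwidth: Δω = ω₀/Q = 1.094e+05 rad/s; BW = Δω/(2π) = 1.741e+04 Hz.

(a) f₀ = 930.6 Hz  (b) Q = 0.05345  (c) BW = 1.741e+04 Hz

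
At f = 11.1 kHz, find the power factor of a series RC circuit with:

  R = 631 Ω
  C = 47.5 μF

Step 1 — Angular frequency: ω = 2π·f = 2π·1.11e+04 = 6.974e+04 rad/s.
Step 2 — Component impedances:
  R: Z = R = 631 Ω
  C: Z = 1/(jωC) = -j/(ω·C) = 0 - j0.3019 Ω
Step 3 — Series combination: Z_total = R + C = 631 - j0.3019 Ω = 631∠-0.0° Ω.
Step 4 — Power factor: PF = cos(φ) = Re(Z)/|Z| = 631/631 = 1.
Step 5 — Type: Im(Z) = -0.3019 ⇒ leading (phase φ = -0.0°).

PF = 1 (leading, φ = -0.0°)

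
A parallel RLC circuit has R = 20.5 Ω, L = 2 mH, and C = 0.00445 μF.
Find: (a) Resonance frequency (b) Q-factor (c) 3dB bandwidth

Step 1 — Resonance: ω₀ = 1/√(LC) = 1/√(0.002·4.45e-09) = 3.352e+05 rad/s.
Step 2 — f₀ = ω₀/(2π) = 5.335e+04 Hz.
Step 3 — Parallel Q: Q = R/(ω₀L) = 20.5/(3.352e+05·0.002) = 0.03058.
Step 4 — Bandwidth: Δω = ω₀/Q = 1.096e+07 rad/s; BW = Δω/(2π) = 1.745e+06 Hz.

(a) f₀ = 5.335e+04 Hz  (b) Q = 0.03058  (c) BW = 1.745e+06 Hz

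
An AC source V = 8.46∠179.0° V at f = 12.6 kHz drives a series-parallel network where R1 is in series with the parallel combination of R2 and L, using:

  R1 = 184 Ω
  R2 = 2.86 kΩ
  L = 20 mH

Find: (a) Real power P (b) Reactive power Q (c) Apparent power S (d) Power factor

Step 1 — Angular frequency: ω = 2π·f = 2π·1.26e+04 = 7.917e+04 rad/s.
Step 2 — Component impedances:
  R1: Z = R = 184 Ω
  R2: Z = R = 2860 Ω
  L: Z = jωL = j·7.917e+04·0.02 = 0 + j1583 Ω
Step 3 — Parallel branch: R2 || L = 1/(1/R2 + 1/L) = 670.9 + j1212 Ω.
Step 4 — Series with R1: Z_total = R1 + (R2 || L) = 854.9 + j1212 Ω = 1483∠54.8° Ω.
Step 5 — Source phasor: V = 8.46∠179.0° V = -8.459 + j0.1476 V.
Step 6 — Current: I = V / Z = -0.003206 + j0.004718 A = 0.005704∠124.2° A.
Step 7 — Complex power: S = V·I* = 0.02782 + j0.03943 VA.
Step 8 — Real power: P = Re(S) = 0.02782 W.
Step 9 — Reactive power: Q = Im(S) = 0.03943 VAR.
Step 10 — Apparent power: |S| = 0.04826 VA.
Step 11 — Power factor: PF = P/|S| = 0.5764 (lagging).

(a) P = 0.02782 W  (b) Q = 0.03943 VAR  (c) S = 0.04826 VA  (d) PF = 0.5764 (lagging)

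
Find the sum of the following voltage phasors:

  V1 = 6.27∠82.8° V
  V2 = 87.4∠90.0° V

Step 1 — Convert each phasor to rectangular form:
  V1 = 6.27·(cos(82.8°) + j·sin(82.8°)) = 0.7858 + j6.221 V
  V2 = 87.4·(cos(90.0°) + j·sin(90.0°)) = 0 + j87.4 V
Step 2 — Sum components: V_total = 0.7858 + j93.62 V.
Step 3 — Convert to polar: |V_total| = 93.62 V, ∠V_total = 89.5°.

V_total = 93.62∠89.5° V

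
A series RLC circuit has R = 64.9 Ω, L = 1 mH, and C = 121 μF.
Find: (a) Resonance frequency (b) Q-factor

Step 1 — Resonance condition Im(Z)=0 gives ω₀ = 1/√(LC).
Step 2 — ω₀ = 1/√(0.001·0.000121) = 2875 rad/s.
Step 3 — f₀ = ω₀/(2π) = 457.5 Hz.
Step 4 — Series Q: Q = ω₀L/R = 2875·0.001/64.9 = 0.0443.

(a) f₀ = 457.5 Hz  (b) Q = 0.0443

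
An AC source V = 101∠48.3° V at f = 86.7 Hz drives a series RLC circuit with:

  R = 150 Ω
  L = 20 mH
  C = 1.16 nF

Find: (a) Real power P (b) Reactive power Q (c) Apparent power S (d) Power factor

Step 1 — Angular frequency: ω = 2π·f = 2π·86.7 = 544.8 rad/s.
Step 2 — Component impedances:
  R: Z = R = 150 Ω
  L: Z = jωL = j·544.8·0.02 = 0 + j10.9 Ω
  C: Z = 1/(jωC) = -j/(ω·C) = 0 - j1.582e+06 Ω
Step 3 — Series combination: Z_total = R + L + C = 150 - j1.582e+06 Ω = 1.582e+06∠-90.0° Ω.
Step 4 — Source phasor: V = 101∠48.3° V = 67.19 + j75.41 V.
Step 5 — Current: I = V / Z = -4.765e-05 + j4.246e-05 A = 6.382e-05∠138.3° A.
Step 6 — Complex power: S = V·I* = 6.11e-07 - j0.006446 VA.
Step 7 — Real power: P = Re(S) = 6.11e-07 W.
Step 8 — Reactive power: Q = Im(S) = -0.006446 VAR.
Step 9 — Apparent power: |S| = 0.006446 VA.
Step 10 — Power factor: PF = P/|S| = 9.479e-05 (leading).

(a) P = 6.11e-07 W  (b) Q = -0.006446 VAR  (c) S = 0.006446 VA  (d) PF = 9.479e-05 (leading)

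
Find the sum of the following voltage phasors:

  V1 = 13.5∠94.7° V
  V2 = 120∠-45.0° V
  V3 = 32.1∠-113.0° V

Step 1 — Convert each phasor to rectangular form:
  V1 = 13.5·(cos(94.7°) + j·sin(94.7°)) = -1.106 + j13.45 V
  V2 = 120·(cos(-45.0°) + j·sin(-45.0°)) = 84.85 - j84.85 V
  V3 = 32.1·(cos(-113.0°) + j·sin(-113.0°)) = -12.54 - j29.55 V
Step 2 — Sum components: V_total = 71.2 - j100.9 V.
Step 3 — Convert to polar: |V_total| = 123.5 V, ∠V_total = -54.8°.

V_total = 123.5∠-54.8° V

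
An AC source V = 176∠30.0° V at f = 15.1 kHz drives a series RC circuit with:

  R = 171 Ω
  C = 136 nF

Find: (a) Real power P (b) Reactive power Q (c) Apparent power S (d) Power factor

Step 1 — Angular frequency: ω = 2π·f = 2π·1.51e+04 = 9.488e+04 rad/s.
Step 2 — Component impedances:
  R: Z = R = 171 Ω
  C: Z = 1/(jωC) = -j/(ω·C) = 0 - j77.5 Ω
Step 3 — Series combination: Z_total = R + C = 171 - j77.5 Ω = 187.7∠-24.4° Ω.
Step 4 — Source phasor: V = 176∠30.0° V = 152.4 + j88 V.
Step 5 — Current: I = V / Z = 0.546 + j0.7621 A = 0.9375∠54.4° A.
Step 6 — Complex power: S = V·I* = 150.3 - j68.11 VA.
Step 7 — Real power: P = Re(S) = 150.3 W.
Step 8 — Reactive power: Q = Im(S) = -68.11 VAR.
Step 9 — Apparent power: |S| = 165 VA.
Step 10 — Power factor: PF = P/|S| = 0.9108 (leading).

(a) P = 150.3 W  (b) Q = -68.11 VAR  (c) S = 165 VA  (d) PF = 0.9108 (leading)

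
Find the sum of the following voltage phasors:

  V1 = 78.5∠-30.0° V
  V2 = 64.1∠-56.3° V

Step 1 — Convert each phasor to rectangular form:
  V1 = 78.5·(cos(-30.0°) + j·sin(-30.0°)) = 67.98 - j39.25 V
  V2 = 64.1·(cos(-56.3°) + j·sin(-56.3°)) = 35.57 - j53.33 V
Step 2 — Sum components: V_total = 103.5 - j92.58 V.
Step 3 — Convert to polar: |V_total| = 138.9 V, ∠V_total = -41.8°.

V_total = 138.9∠-41.8° V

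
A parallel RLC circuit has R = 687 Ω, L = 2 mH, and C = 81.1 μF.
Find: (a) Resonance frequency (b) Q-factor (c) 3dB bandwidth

Step 1 — Resonance: ω₀ = 1/√(LC) = 1/√(0.002·8.11e-05) = 2483 rad/s.
Step 2 — f₀ = ω₀/(2π) = 395.2 Hz.
Step 3 — Parallel Q: Q = R/(ω₀L) = 687/(2483·0.002) = 138.3.
Step 4 — Bandwidth: Δω = ω₀/Q = 17.95 rad/s; BW = Δω/(2π) = 2.857 Hz.

(a) f₀ = 395.2 Hz  (b) Q = 138.3  (c) BW = 2.857 Hz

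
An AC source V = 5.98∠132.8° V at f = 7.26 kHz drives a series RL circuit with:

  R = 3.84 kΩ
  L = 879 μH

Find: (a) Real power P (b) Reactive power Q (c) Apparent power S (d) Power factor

Step 1 — Angular frequency: ω = 2π·f = 2π·7260 = 4.562e+04 rad/s.
Step 2 — Component impedances:
  R: Z = R = 3840 Ω
  L: Z = jωL = j·4.562e+04·0.000879 = 0 + j40.1 Ω
Step 3 — Series combination: Z_total = R + L = 3840 + j40.1 Ω = 3840∠0.6° Ω.
Step 4 — Source phasor: V = 5.98∠132.8° V = -4.063 + j4.388 V.
Step 5 — Current: I = V / Z = -0.001046 + j0.001154 A = 0.001557∠132.2° A.
Step 6 — Complex power: S = V·I* = 0.009312 + j9.723e-05 VA.
Step 7 — Real power: P = Re(S) = 0.009312 W.
Step 8 — Reactive power: Q = Im(S) = 9.723e-05 VAR.
Step 9 — Apparent power: |S| = 0.009312 VA.
Step 10 — Power factor: PF = P/|S| = 0.9999 (lagging).

(a) P = 0.009312 W  (b) Q = 9.723e-05 VAR  (c) S = 0.009312 VA  (d) PF = 0.9999 (lagging)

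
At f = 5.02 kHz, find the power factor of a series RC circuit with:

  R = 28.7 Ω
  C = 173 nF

Step 1 — Angular frequency: ω = 2π·f = 2π·5020 = 3.154e+04 rad/s.
Step 2 — Component impedances:
  R: Z = R = 28.7 Ω
  C: Z = 1/(jωC) = -j/(ω·C) = 0 - j183.3 Ω
Step 3 — Series combination: Z_total = R + C = 28.7 - j183.3 Ω = 185.5∠-81.1° Ω.
Step 4 — Power factor: PF = cos(φ) = Re(Z)/|Z| = 28.7/185.5 = 0.1547.
Step 5 — Type: Im(Z) = -183.3 ⇒ leading (phase φ = -81.1°).

PF = 0.1547 (leading, φ = -81.1°)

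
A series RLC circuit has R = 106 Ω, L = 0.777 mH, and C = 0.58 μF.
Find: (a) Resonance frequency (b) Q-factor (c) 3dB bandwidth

Step 1 — Resonance condition Im(Z)=0 gives ω₀ = 1/√(LC).
Step 2 — ω₀ = 1/√(0.000777·5.8e-07) = 4.711e+04 rad/s.
Step 3 — f₀ = ω₀/(2π) = 7497 Hz.
Step 4 — Series Q: Q = ω₀L/R = 4.711e+04·0.000777/106 = 0.3453.
Step 5 — 3dB bandwidth: Δω = ω₀/Q = 1.364e+05 rad/s; BW = Δω/(2π) = 2.171e+04 Hz.

(a) f₀ = 7497 Hz  (b) Q = 0.3453  (c) BW = 2.171e+04 Hz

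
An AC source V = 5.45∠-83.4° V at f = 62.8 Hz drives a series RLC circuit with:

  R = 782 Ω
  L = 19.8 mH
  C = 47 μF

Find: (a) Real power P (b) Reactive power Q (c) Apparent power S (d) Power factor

Step 1 — Angular frequency: ω = 2π·f = 2π·62.8 = 394.6 rad/s.
Step 2 — Component impedances:
  R: Z = R = 782 Ω
  L: Z = jωL = j·394.6·0.0198 = 0 + j7.813 Ω
  C: Z = 1/(jωC) = -j/(ω·C) = 0 - j53.92 Ω
Step 3 — Series combination: Z_total = R + L + C = 782 - j46.11 Ω = 783.4∠-3.4° Ω.
Step 4 — Source phasor: V = 5.45∠-83.4° V = 0.6264 - j5.414 V.
Step 5 — Current: I = V / Z = 0.001205 - j0.006852 A = 0.006957∠-80.0° A.
Step 6 — Complex power: S = V·I* = 0.03785 - j0.002232 VA.
Step 7 — Real power: P = Re(S) = 0.03785 W.
Step 8 — Reactive power: Q = Im(S) = -0.002232 VAR.
Step 9 — Apparent power: |S| = 0.03792 VA.
Step 10 — Power factor: PF = P/|S| = 0.9983 (leading).

(a) P = 0.03785 W  (b) Q = -0.002232 VAR  (c) S = 0.03792 VA  (d) PF = 0.9983 (leading)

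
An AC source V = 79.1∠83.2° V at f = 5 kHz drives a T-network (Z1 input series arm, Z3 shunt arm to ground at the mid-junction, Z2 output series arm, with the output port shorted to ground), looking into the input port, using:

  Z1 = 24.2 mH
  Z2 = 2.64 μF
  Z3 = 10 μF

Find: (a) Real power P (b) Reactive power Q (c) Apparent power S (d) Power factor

Step 1 — Angular frequency: ω = 2π·f = 2π·5000 = 3.142e+04 rad/s.
Step 2 — Component impedances:
  Z1: Z = jωL = j·3.142e+04·0.0242 = 0 + j760.3 Ω
  Z2: Z = 1/(jωC) = -j/(ω·C) = 0 - j12.06 Ω
  Z3: Z = 1/(jωC) = -j/(ω·C) = 0 - j3.183 Ω
Step 3 — With the output port shorted to ground, the output series arm Z2 runs from the junction to ground; the shunt arm Z3 also runs from the junction to ground. They appear in parallel: Z3 || Z2 = 0 - j2.518 Ω.
Step 4 — Series with input arm Z1: Z_in = Z1 + (Z3 || Z2) = 0 + j757.7 Ω = 757.7∠90.0° Ω.
Step 5 — Source phasor: V = 79.1∠83.2° V = 9.366 + j78.54 V.
Step 6 — Current: I = V / Z = 0.1037 - j0.01236 A = 0.1044∠-6.8° A.
Step 7 — Complex power: S = V·I* = 0 + j8.257 VA.
Step 8 — Real power: P = Re(S) = 0 W.
Step 9 — Reactive power: Q = Im(S) = 8.257 VAR.
Step 10 — Apparent power: |S| = 8.257 VA.
Step 11 — Power factor: PF = P/|S| = 0 (lagging).

(a) P = 0 W  (b) Q = 8.257 VAR  (c) S = 8.257 VA  (d) PF = 0 (lagging)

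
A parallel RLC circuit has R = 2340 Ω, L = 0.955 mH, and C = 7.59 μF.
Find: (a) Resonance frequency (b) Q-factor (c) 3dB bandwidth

Step 1 — Resonance: ω₀ = 1/√(LC) = 1/√(0.000955·7.59e-06) = 1.175e+04 rad/s.
Step 2 — f₀ = ω₀/(2π) = 1869 Hz.
Step 3 — Parallel Q: Q = R/(ω₀L) = 2340/(1.175e+04·0.000955) = 208.6.
Step 4 — Bandwidth: Δω = ω₀/Q = 56.3 rad/s; BW = Δω/(2π) = 8.961 Hz.

(a) f₀ = 1869 Hz  (b) Q = 208.6  (c) BW = 8.961 Hz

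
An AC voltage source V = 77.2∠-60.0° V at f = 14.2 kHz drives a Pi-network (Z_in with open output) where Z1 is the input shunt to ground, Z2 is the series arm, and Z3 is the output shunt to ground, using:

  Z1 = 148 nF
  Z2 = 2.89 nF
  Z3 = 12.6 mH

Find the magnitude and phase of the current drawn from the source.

Step 1 — Angular frequency: ω = 2π·f = 2π·1.42e+04 = 8.922e+04 rad/s.
Step 2 — Component impedances:
  Z1: Z = 1/(jωC) = -j/(ω·C) = 0 - j75.73 Ω
  Z2: Z = 1/(jωC) = -j/(ω·C) = 0 - j3878 Ω
  Z3: Z = jωL = j·8.922e+04·0.0126 = 0 + j1124 Ω
Step 3 — With open output, the series arm Z2 and the output shunt Z3 appear in series to ground: Z2 + Z3 = 0 - j2754 Ω.
Step 4 — Parallel with input shunt Z1: Z_in = Z1 || (Z2 + Z3) = 0 - j73.7 Ω = 73.7∠-90.0° Ω.
Step 5 — Source phasor: V = 77.2∠-60.0° V = 38.6 - j66.86 V.
Step 6 — Ohm's law: I = V / Z_total = (38.6 - j66.86) / (0 - j73.7) = 0.9071 + j0.5237 A.
Step 7 — Convert to polar: |I| = 1.047 A, ∠I = 30.0°.

I = 1.047∠30.0° A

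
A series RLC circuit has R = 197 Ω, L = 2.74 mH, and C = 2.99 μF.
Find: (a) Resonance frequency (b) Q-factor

Step 1 — Resonance condition Im(Z)=0 gives ω₀ = 1/√(LC).
Step 2 — ω₀ = 1/√(0.00274·2.99e-06) = 1.105e+04 rad/s.
Step 3 — f₀ = ω₀/(2π) = 1758 Hz.
Step 4 — Series Q: Q = ω₀L/R = 1.105e+04·0.00274/197 = 0.1537.

(a) f₀ = 1758 Hz  (b) Q = 0.1537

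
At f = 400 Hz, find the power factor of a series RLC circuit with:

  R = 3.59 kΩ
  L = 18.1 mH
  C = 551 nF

Step 1 — Angular frequency: ω = 2π·f = 2π·400 = 2513 rad/s.
Step 2 — Component impedances:
  R: Z = R = 3590 Ω
  L: Z = jωL = j·2513·0.0181 = 0 + j45.49 Ω
  C: Z = 1/(jωC) = -j/(ω·C) = 0 - j722.1 Ω
Step 3 — Series combination: Z_total = R + L + C = 3590 - j676.6 Ω = 3653∠-10.7° Ω.
Step 4 — Power factor: PF = cos(φ) = Re(Z)/|Z| = 3590/3653.2 = 0.9827.
Step 5 — Type: Im(Z) = -676.6 ⇒ leading (phase φ = -10.7°).

PF = 0.9827 (leading, φ = -10.7°)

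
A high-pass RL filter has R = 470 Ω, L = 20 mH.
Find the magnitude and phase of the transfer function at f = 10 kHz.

Step 1 — Angular frequency: ω = 2π·1e+04 = 6.283e+04 rad/s.
Step 2 — Transfer function: H(jω) = jωL/(R + jωL).
Step 3 — Numerator jωL = j·1257; denominator R + jωL = 470 + j1257.
Step 4 — H = 0.8773 + j0.3281.
Step 5 — Magnitude: |H| = 0.9366 (-0.6 dB); phase: φ = 20.5°.

|H| = 0.9366 (-0.6 dB), φ = 20.5°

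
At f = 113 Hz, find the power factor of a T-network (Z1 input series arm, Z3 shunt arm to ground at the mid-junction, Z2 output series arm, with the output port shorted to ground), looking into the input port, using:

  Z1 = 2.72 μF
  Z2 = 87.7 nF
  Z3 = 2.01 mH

Step 1 — Angular frequency: ω = 2π·f = 2π·113 = 710 rad/s.
Step 2 — Component impedances:
  Z1: Z = 1/(jωC) = -j/(ω·C) = 0 - j517.8 Ω
  Z2: Z = 1/(jωC) = -j/(ω·C) = 0 - j1.606e+04 Ω
  Z3: Z = jωL = j·710·0.00201 = 0 + j1.427 Ω
Step 3 — With the output port shorted to ground, the output series arm Z2 runs from the junction to ground; the shunt arm Z3 also runs from the junction to ground. They appear in parallel: Z3 || Z2 = 0 + j1.427 Ω.
Step 4 — Series with input arm Z1: Z_in = Z1 + (Z3 || Z2) = 0 - j516.4 Ω = 516.4∠-90.0° Ω.
Step 5 — Power factor: PF = cos(φ) = Re(Z)/|Z| = 0/516.4 = 0.
Step 6 — Type: Im(Z) = -516.4 ⇒ leading (phase φ = -90.0°).

PF = 0 (leading, φ = -90.0°)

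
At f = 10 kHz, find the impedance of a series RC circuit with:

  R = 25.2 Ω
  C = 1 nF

Step 1 — Angular frequency: ω = 2π·f = 2π·1e+04 = 6.283e+04 rad/s.
Step 2 — Component impedances:
  R: Z = R = 25.2 Ω
  C: Z = 1/(jωC) = -j/(ω·C) = 0 - j1.592e+04 Ω
Step 3 — Series combination: Z_total = R + C = 25.2 - j1.592e+04 Ω = 1.592e+04∠-89.9° Ω.

Z = 25.2 - j1.592e+04 Ω = 1.592e+04∠-89.9° Ω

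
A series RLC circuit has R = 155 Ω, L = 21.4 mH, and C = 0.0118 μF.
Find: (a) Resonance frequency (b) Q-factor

Step 1 — Resonance condition Im(Z)=0 gives ω₀ = 1/√(LC).
Step 2 — ω₀ = 1/√(0.0214·1.18e-08) = 6.293e+04 rad/s.
Step 3 — f₀ = ω₀/(2π) = 1.002e+04 Hz.
Step 4 — Series Q: Q = ω₀L/R = 6.293e+04·0.0214/155 = 8.688.

(a) f₀ = 1.002e+04 Hz  (b) Q = 8.688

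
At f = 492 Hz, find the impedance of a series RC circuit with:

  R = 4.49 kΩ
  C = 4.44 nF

Step 1 — Angular frequency: ω = 2π·f = 2π·492 = 3091 rad/s.
Step 2 — Component impedances:
  R: Z = R = 4490 Ω
  C: Z = 1/(jωC) = -j/(ω·C) = 0 - j7.286e+04 Ω
Step 3 — Series combination: Z_total = R + C = 4490 - j7.286e+04 Ω = 7.3e+04∠-86.5° Ω.

Z = 4490 - j7.286e+04 Ω = 7.3e+04∠-86.5° Ω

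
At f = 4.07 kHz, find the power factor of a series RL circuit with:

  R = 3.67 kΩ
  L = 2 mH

Step 1 — Angular frequency: ω = 2π·f = 2π·4070 = 2.557e+04 rad/s.
Step 2 — Component impedances:
  R: Z = R = 3670 Ω
  L: Z = jωL = j·2.557e+04·0.002 = 0 + j51.15 Ω
Step 3 — Series combination: Z_total = R + L = 3670 + j51.15 Ω = 3670∠0.8° Ω.
Step 4 — Power factor: PF = cos(φ) = Re(Z)/|Z| = 3670/3670.4 = 0.9999.
Step 5 — Type: Im(Z) = 51.15 ⇒ lagging (phase φ = 0.8°).

PF = 0.9999 (lagging, φ = 0.8°)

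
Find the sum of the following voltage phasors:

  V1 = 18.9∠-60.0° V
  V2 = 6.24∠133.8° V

Step 1 — Convert each phasor to rectangular form:
  V1 = 18.9·(cos(-60.0°) + j·sin(-60.0°)) = 9.45 - j16.37 V
  V2 = 6.24·(cos(133.8°) + j·sin(133.8°)) = -4.319 + j4.504 V
Step 2 — Sum components: V_total = 5.131 - j11.86 V.
Step 3 — Convert to polar: |V_total| = 12.93 V, ∠V_total = -66.6°.

V_total = 12.93∠-66.6° V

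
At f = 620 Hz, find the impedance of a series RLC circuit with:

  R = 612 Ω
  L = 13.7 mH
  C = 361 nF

Step 1 — Angular frequency: ω = 2π·f = 2π·620 = 3896 rad/s.
Step 2 — Component impedances:
  R: Z = R = 612 Ω
  L: Z = jωL = j·3896·0.0137 = 0 + j53.37 Ω
  C: Z = 1/(jωC) = -j/(ω·C) = 0 - j711.1 Ω
Step 3 — Series combination: Z_total = R + L + C = 612 - j657.7 Ω = 898.4∠-47.1° Ω.

Z = 612 - j657.7 Ω = 898.4∠-47.1° Ω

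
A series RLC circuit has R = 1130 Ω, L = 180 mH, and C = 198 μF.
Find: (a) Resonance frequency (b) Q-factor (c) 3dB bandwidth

Step 1 — Resonance: ω₀ = 1/√(LC) = 1/√(0.18·0.000198) = 167.5 rad/s.
Step 2 — f₀ = ω₀/(2π) = 26.66 Hz.
Step 3 — Series Q: Q = ω₀L/R = 167.5·0.18/1130 = 0.02668.
Step 4 — Bandwidth: Δω = ω₀/Q = 6278 rad/s; BW = Δω/(2π) = 999.1 Hz.

(a) f₀ = 26.66 Hz  (b) Q = 0.02668  (c) BW = 999.1 Hz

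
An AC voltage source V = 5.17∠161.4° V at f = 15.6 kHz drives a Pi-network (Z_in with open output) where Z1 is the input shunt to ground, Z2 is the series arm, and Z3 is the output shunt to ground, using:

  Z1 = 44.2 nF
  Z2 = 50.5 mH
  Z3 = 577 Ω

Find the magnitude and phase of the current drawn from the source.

Step 1 — Angular frequency: ω = 2π·f = 2π·1.56e+04 = 9.802e+04 rad/s.
Step 2 — Component impedances:
  Z1: Z = 1/(jωC) = -j/(ω·C) = 0 - j230.8 Ω
  Z2: Z = jωL = j·9.802e+04·0.0505 = 0 + j4950 Ω
  Z3: Z = R = 577 Ω
Step 3 — With open output, the series arm Z2 and the output shunt Z3 appear in series to ground: Z2 + Z3 = 577 + j4950 Ω.
Step 4 — Parallel with input shunt Z1: Z_in = Z1 || (Z2 + Z3) = 1.36 - j241.9 Ω = 241.9∠-89.7° Ω.
Step 5 — Source phasor: V = 5.17∠161.4° V = -4.9 + j1.649 V.
Step 6 — Ohm's law: I = V / Z_total = (-4.9 + j1.649) / (1.36 - j241.9) = -0.006929 - j0.02021 A.
Step 7 — Convert to polar: |I| = 0.02137 A, ∠I = -108.9°.

I = 0.02137∠-108.9° A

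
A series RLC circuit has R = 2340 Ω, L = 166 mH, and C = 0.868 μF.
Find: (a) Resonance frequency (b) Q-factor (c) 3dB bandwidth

Step 1 — Resonance: ω₀ = 1/√(LC) = 1/√(0.166·8.68e-07) = 2634 rad/s.
Step 2 — f₀ = ω₀/(2π) = 419.3 Hz.
Step 3 — Series Q: Q = ω₀L/R = 2634·0.166/2340 = 0.1869.
Step 4 — Bandwidth: Δω = ω₀/Q = 1.41e+04 rad/s; BW = Δω/(2π) = 2244 Hz.

(a) f₀ = 419.3 Hz  (b) Q = 0.1869  (c) BW = 2244 Hz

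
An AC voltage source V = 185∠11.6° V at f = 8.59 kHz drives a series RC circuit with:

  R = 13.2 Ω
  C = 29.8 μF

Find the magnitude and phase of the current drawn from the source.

Step 1 — Angular frequency: ω = 2π·f = 2π·8590 = 5.397e+04 rad/s.
Step 2 — Component impedances:
  R: Z = R = 13.2 Ω
  C: Z = 1/(jωC) = -j/(ω·C) = 0 - j0.6217 Ω
Step 3 — Series combination: Z_total = R + C = 13.2 - j0.6217 Ω = 13.21∠-2.7° Ω.
Step 4 — Source phasor: V = 185∠11.6° V = 181.2 + j37.2 V.
Step 5 — Ohm's law: I = V / Z_total = (181.2 + j37.2) / (13.2 - j0.6217) = 13.57 + j3.457 A.
Step 6 — Convert to polar: |I| = 14 A, ∠I = 14.3°.

I = 14∠14.3° A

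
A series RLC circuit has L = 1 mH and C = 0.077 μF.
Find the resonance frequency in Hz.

Step 1 — Resonance condition Im(Z)=0 gives ω₀ = 1/√(LC).
Step 2 — ω₀ = 1/√(0.001·7.7e-08) = 1.14e+05 rad/s.
Step 3 — f₀ = ω₀/(2π) = 1.814e+04 Hz.

f₀ = 1.814e+04 Hz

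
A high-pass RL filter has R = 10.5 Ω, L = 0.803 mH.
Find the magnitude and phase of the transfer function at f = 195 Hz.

Step 1 — Angular frequency: ω = 2π·195 = 1225 rad/s.
Step 2 — Transfer function: H(jω) = jωL/(R + jωL).
Step 3 — Numerator jωL = j·0.9839; denominator R + jωL = 10.5 + j0.9839.
Step 4 — H = 0.008703 + j0.09288.
Step 5 — Magnitude: |H| = 0.09329 (-20.6 dB); phase: φ = 84.6°.

|H| = 0.09329 (-20.6 dB), φ = 84.6°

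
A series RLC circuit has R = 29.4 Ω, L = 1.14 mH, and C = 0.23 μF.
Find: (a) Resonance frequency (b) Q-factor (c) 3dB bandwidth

Step 1 — Resonance: ω₀ = 1/√(LC) = 1/√(0.00114·2.3e-07) = 6.176e+04 rad/s.
Step 2 — f₀ = ω₀/(2π) = 9829 Hz.
Step 3 — Series Q: Q = ω₀L/R = 6.176e+04·0.00114/29.4 = 2.395.
Step 4 — Bandwidth: Δω = ω₀/Q = 2.579e+04 rad/s; BW = Δω/(2π) = 4105 Hz.

(a) f₀ = 9829 Hz  (b) Q = 2.395  (c) BW = 4105 Hz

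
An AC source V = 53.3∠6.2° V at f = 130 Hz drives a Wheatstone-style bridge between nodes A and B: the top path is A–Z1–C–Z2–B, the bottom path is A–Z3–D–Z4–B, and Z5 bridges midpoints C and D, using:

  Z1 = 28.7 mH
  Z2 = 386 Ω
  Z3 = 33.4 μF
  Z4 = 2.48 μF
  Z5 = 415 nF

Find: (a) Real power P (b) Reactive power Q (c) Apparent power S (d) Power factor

Step 1 — Angular frequency: ω = 2π·f = 2π·130 = 816.8 rad/s.
Step 2 — Component impedances:
  Z1: Z = jωL = j·816.8·0.0287 = 0 + j23.44 Ω
  Z2: Z = R = 386 Ω
  Z3: Z = 1/(jωC) = -j/(ω·C) = 0 - j36.65 Ω
  Z4: Z = 1/(jωC) = -j/(ω·C) = 0 - j493.7 Ω
  Z5: Z = 1/(jωC) = -j/(ω·C) = 0 - j2950 Ω
Step 3 — Bridge requires nodal analysis (the Z5 bridge couples midpoints C and D, so the two paths cannot be reduced to a simple series/parallel combination). Setting node B to ground and injecting 1 A at node A, the 3-node admittance system at A, C, D solves to V_A = Z_AB = 267.3 - j178.9 Ω = 321.6∠-33.8° Ω.
Step 4 — Source phasor: V = 53.3∠6.2° V = 52.99 + j5.756 V.
Step 5 — Current: I = V / Z = 0.127 + j0.1065 A = 0.1657∠40.0° A.
Step 6 — Complex power: S = V·I* = 7.34 - j4.912 VA.
Step 7 — Real power: P = Re(S) = 7.34 W.
Step 8 — Reactive power: Q = Im(S) = -4.912 VAR.
Step 9 — Apparent power: |S| = 8.832 VA.
Step 10 — Power factor: PF = P/|S| = 0.8311 (leading).

(a) P = 7.34 W  (b) Q = -4.912 VAR  (c) S = 8.832 VA  (d) PF = 0.8311 (leading)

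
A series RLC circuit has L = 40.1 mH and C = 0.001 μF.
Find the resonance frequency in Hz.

Step 1 — Resonance condition Im(Z)=0 gives ω₀ = 1/√(LC).
Step 2 — ω₀ = 1/√(0.0401·1e-09) = 1.579e+05 rad/s.
Step 3 — f₀ = ω₀/(2π) = 2.513e+04 Hz.

f₀ = 2.513e+04 Hz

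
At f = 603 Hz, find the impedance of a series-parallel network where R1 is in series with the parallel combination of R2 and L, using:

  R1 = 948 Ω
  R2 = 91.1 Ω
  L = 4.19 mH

Step 1 — Angular frequency: ω = 2π·f = 2π·603 = 3789 rad/s.
Step 2 — Component impedances:
  R1: Z = R = 948 Ω
  R2: Z = R = 91.1 Ω
  L: Z = jωL = j·3789·0.00419 = 0 + j15.87 Ω
Step 3 — Parallel branch: R2 || L = 1/(1/R2 + 1/L) = 2.685 + j15.41 Ω.
Step 4 — Series with R1: Z_total = R1 + (R2 || L) = 950.7 + j15.41 Ω = 950.8∠0.9° Ω.

Z = 950.7 + j15.41 Ω = 950.8∠0.9° Ω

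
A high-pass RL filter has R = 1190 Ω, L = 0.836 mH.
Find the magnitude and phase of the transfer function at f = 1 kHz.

Step 1 — Angular frequency: ω = 2π·1000 = 6283 rad/s.
Step 2 — Transfer function: H(jω) = jωL/(R + jωL).
Step 3 — Numerator jωL = j·5.253; denominator R + jωL = 1190 + j5.253.
Step 4 — H = 1.948e-05 + j0.004414.
Step 5 — Magnitude: |H| = 0.004414 (-47.1 dB); phase: φ = 89.7°.

|H| = 0.004414 (-47.1 dB), φ = 89.7°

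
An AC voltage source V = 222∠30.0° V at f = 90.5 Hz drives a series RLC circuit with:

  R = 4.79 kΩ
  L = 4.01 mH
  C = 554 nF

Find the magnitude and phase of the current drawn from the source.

Step 1 — Angular frequency: ω = 2π·f = 2π·90.5 = 568.6 rad/s.
Step 2 — Component impedances:
  R: Z = R = 4790 Ω
  L: Z = jωL = j·568.6·0.00401 = 0 + j2.28 Ω
  C: Z = 1/(jωC) = -j/(ω·C) = 0 - j3174 Ω
Step 3 — Series combination: Z_total = R + L + C = 4790 - j3172 Ω = 5745∠-33.5° Ω.
Step 4 — Source phasor: V = 222∠30.0° V = 192.3 + j111 V.
Step 5 — Ohm's law: I = V / Z_total = (192.3 + j111) / (4790 - j3172) = 0.01723 + j0.03459 A.
Step 6 — Convert to polar: |I| = 0.03864 A, ∠I = 63.5°.

I = 0.03864∠63.5° A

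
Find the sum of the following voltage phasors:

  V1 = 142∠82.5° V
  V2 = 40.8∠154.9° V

Step 1 — Convert each phasor to rectangular form:
  V1 = 142·(cos(82.5°) + j·sin(82.5°)) = 18.53 + j140.8 V
  V2 = 40.8·(cos(154.9°) + j·sin(154.9°)) = -36.95 + j17.31 V
Step 2 — Sum components: V_total = -18.41 + j158.1 V.
Step 3 — Convert to polar: |V_total| = 159.2 V, ∠V_total = 96.6°.

V_total = 159.2∠96.6° V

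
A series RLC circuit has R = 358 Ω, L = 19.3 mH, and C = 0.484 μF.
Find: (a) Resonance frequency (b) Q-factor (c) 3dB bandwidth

Step 1 — Resonance: ω₀ = 1/√(LC) = 1/√(0.0193·4.84e-07) = 1.035e+04 rad/s.
Step 2 — f₀ = ω₀/(2π) = 1647 Hz.
Step 3 — Series Q: Q = ω₀L/R = 1.035e+04·0.0193/358 = 0.5578.
Step 4 — Bandwidth: Δω = ω₀/Q = 1.855e+04 rad/s; BW = Δω/(2π) = 2952 Hz.

(a) f₀ = 1647 Hz  (b) Q = 0.5578  (c) BW = 2952 Hz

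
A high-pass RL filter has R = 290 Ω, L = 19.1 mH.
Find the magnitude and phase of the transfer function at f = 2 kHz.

Step 1 — Angular frequency: ω = 2π·2000 = 1.257e+04 rad/s.
Step 2 — Transfer function: H(jω) = jωL/(R + jωL).
Step 3 — Numerator jωL = j·240; denominator R + jωL = 290 + j240.
Step 4 — H = 0.4065 + j0.4912.
Step 5 — Magnitude: |H| = 0.6376 (-3.9 dB); phase: φ = 50.4°.

|H| = 0.6376 (-3.9 dB), φ = 50.4°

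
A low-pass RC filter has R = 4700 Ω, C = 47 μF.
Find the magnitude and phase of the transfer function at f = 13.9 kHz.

Step 1 — Angular frequency: ω = 2π·1.39e+04 = 8.734e+04 rad/s.
Step 2 — Transfer function: H(jω) = 1/(1 + jωRC).
Step 3 — Denominator: 1 + jωRC = 1 + j·8.734e+04·4700·4.7e-05 = 1 + j1.929e+04.
Step 4 — H = 2.687e-09 - j5.183e-05.
Step 5 — Magnitude: |H| = 5.183e-05 (-85.7 dB); phase: φ = -90.0°.

|H| = 5.183e-05 (-85.7 dB), φ = -90.0°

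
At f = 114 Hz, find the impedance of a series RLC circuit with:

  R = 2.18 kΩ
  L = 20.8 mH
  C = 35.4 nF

Step 1 — Angular frequency: ω = 2π·f = 2π·114 = 716.3 rad/s.
Step 2 — Component impedances:
  R: Z = R = 2180 Ω
  L: Z = jωL = j·716.3·0.0208 = 0 + j14.9 Ω
  C: Z = 1/(jωC) = -j/(ω·C) = 0 - j3.944e+04 Ω
Step 3 — Series combination: Z_total = R + L + C = 2180 - j3.942e+04 Ω = 3.948e+04∠-86.8° Ω.

Z = 2180 - j3.942e+04 Ω = 3.948e+04∠-86.8° Ω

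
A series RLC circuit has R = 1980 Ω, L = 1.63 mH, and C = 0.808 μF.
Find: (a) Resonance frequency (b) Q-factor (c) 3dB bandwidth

Step 1 — Resonance condition Im(Z)=0 gives ω₀ = 1/√(LC).
Step 2 — ω₀ = 1/√(0.00163·8.08e-07) = 2.756e+04 rad/s.
Step 3 — f₀ = ω₀/(2π) = 4386 Hz.
Step 4 — Series Q: Q = ω₀L/R = 2.756e+04·0.00163/1980 = 0.02268.
Step 5 — 3dB bandwidth: Δω = ω₀/Q = 1.215e+06 rad/s; BW = Δω/(2π) = 1.933e+05 Hz.

(a) f₀ = 4386 Hz  (b) Q = 0.02268  (c) BW = 1.933e+05 Hz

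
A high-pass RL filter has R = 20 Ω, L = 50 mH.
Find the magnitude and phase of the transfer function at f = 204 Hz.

Step 1 — Angular frequency: ω = 2π·204 = 1282 rad/s.
Step 2 — Transfer function: H(jω) = jωL/(R + jωL).
Step 3 — Numerator jωL = j·64.09; denominator R + jωL = 20 + j64.09.
Step 4 — H = 0.9113 + j0.2844.
Step 5 — Magnitude: |H| = 0.9546 (-0.4 dB); phase: φ = 17.3°.

|H| = 0.9546 (-0.4 dB), φ = 17.3°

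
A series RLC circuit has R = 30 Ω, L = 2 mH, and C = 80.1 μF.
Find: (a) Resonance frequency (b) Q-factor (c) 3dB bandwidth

Step 1 — Resonance condition Im(Z)=0 gives ω₀ = 1/√(LC).
Step 2 — ω₀ = 1/√(0.002·8.01e-05) = 2498 rad/s.
Step 3 — f₀ = ω₀/(2π) = 397.6 Hz.
Step 4 — Series Q: Q = ω₀L/R = 2498·0.002/30 = 0.1666.
Step 5 — 3dB bandwidth: Δω = ω₀/Q = 1.5e+04 rad/s; BW = Δω/(2π) = 2387 Hz.

(a) f₀ = 397.6 Hz  (b) Q = 0.1666  (c) BW = 2387 Hz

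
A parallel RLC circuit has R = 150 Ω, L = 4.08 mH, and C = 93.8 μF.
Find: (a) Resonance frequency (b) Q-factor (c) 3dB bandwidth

Step 1 — Resonance: ω₀ = 1/√(LC) = 1/√(0.00408·9.38e-05) = 1616 rad/s.
Step 2 — f₀ = ω₀/(2π) = 257.3 Hz.
Step 3 — Parallel Q: Q = R/(ω₀L) = 150/(1616·0.00408) = 22.74.
Step 4 — Bandwidth: Δω = ω₀/Q = 71.07 rad/s; BW = Δω/(2π) = 11.31 Hz.

(a) f₀ = 257.3 Hz  (b) Q = 22.74  (c) BW = 11.31 Hz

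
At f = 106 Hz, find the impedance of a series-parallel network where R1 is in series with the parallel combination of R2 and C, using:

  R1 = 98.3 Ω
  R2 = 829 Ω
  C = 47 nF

Step 1 — Angular frequency: ω = 2π·f = 2π·106 = 666 rad/s.
Step 2 — Component impedances:
  R1: Z = R = 98.3 Ω
  R2: Z = R = 829 Ω
  C: Z = 1/(jωC) = -j/(ω·C) = 0 - j3.195e+04 Ω
Step 3 — Parallel branch: R2 || C = 1/(1/R2 + 1/C) = 828.4 - j21.5 Ω.
Step 4 — Series with R1: Z_total = R1 + (R2 || C) = 926.7 - j21.5 Ω = 927∠-1.3° Ω.

Z = 926.7 - j21.5 Ω = 927∠-1.3° Ω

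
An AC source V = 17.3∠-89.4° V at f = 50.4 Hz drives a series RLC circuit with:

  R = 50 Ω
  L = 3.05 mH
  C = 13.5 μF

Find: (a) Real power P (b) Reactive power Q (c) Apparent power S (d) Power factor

Step 1 — Angular frequency: ω = 2π·f = 2π·50.4 = 316.7 rad/s.
Step 2 — Component impedances:
  R: Z = R = 50 Ω
  L: Z = jωL = j·316.7·0.00305 = 0 + j0.9659 Ω
  C: Z = 1/(jωC) = -j/(ω·C) = 0 - j233.9 Ω
Step 3 — Series combination: Z_total = R + L + C = 50 - j232.9 Ω = 238.3∠-77.9° Ω.
Step 4 — Source phasor: V = 17.3∠-89.4° V = 0.1812 - j17.3 V.
Step 5 — Current: I = V / Z = 0.07115 - j0.01449 A = 0.07261∠-11.5° A.
Step 6 — Complex power: S = V·I* = 0.2636 - j1.228 VA.
Step 7 — Real power: P = Re(S) = 0.2636 W.
Step 8 — Reactive power: Q = Im(S) = -1.228 VAR.
Step 9 — Apparent power: |S| = 1.256 VA.
Step 10 — Power factor: PF = P/|S| = 0.2099 (leading).

(a) P = 0.2636 W  (b) Q = -1.228 VAR  (c) S = 1.256 VA  (d) PF = 0.2099 (leading)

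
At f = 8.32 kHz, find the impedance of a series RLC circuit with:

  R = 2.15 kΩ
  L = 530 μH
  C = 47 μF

Step 1 — Angular frequency: ω = 2π·f = 2π·8320 = 5.228e+04 rad/s.
Step 2 — Component impedances:
  R: Z = R = 2150 Ω
  L: Z = jωL = j·5.228e+04·0.00053 = 0 + j27.71 Ω
  C: Z = 1/(jωC) = -j/(ω·C) = 0 - j0.407 Ω
Step 3 — Series combination: Z_total = R + L + C = 2150 + j27.3 Ω = 2150∠0.7° Ω.

Z = 2150 + j27.3 Ω = 2150∠0.7° Ω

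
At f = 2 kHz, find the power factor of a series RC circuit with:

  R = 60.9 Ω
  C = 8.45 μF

Step 1 — Angular frequency: ω = 2π·f = 2π·2000 = 1.257e+04 rad/s.
Step 2 — Component impedances:
  R: Z = R = 60.9 Ω
  C: Z = 1/(jωC) = -j/(ω·C) = 0 - j9.417 Ω
Step 3 — Series combination: Z_total = R + C = 60.9 - j9.417 Ω = 61.62∠-8.8° Ω.
Step 4 — Power factor: PF = cos(φ) = Re(Z)/|Z| = 60.9/61.62 = 0.9883.
Step 5 — Type: Im(Z) = -9.417 ⇒ leading (phase φ = -8.8°).

PF = 0.9883 (leading, φ = -8.8°)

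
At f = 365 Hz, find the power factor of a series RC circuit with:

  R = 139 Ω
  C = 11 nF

Step 1 — Angular frequency: ω = 2π·f = 2π·365 = 2293 rad/s.
Step 2 — Component impedances:
  R: Z = R = 139 Ω
  C: Z = 1/(jωC) = -j/(ω·C) = 0 - j3.964e+04 Ω
Step 3 — Series combination: Z_total = R + C = 139 - j3.964e+04 Ω = 3.964e+04∠-89.8° Ω.
Step 4 — Power factor: PF = cos(φ) = Re(Z)/|Z| = 139/3.964e+04 = 0.003507.
Step 5 — Type: Im(Z) = -3.964e+04 ⇒ leading (phase φ = -89.8°).

PF = 0.003507 (leading, φ = -89.8°)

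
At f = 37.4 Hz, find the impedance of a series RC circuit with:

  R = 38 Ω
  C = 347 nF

Step 1 — Angular frequency: ω = 2π·f = 2π·37.4 = 235 rad/s.
Step 2 — Component impedances:
  R: Z = R = 38 Ω
  C: Z = 1/(jωC) = -j/(ω·C) = 0 - j1.226e+04 Ω
Step 3 — Series combination: Z_total = R + C = 38 - j1.226e+04 Ω = 1.226e+04∠-89.8° Ω.

Z = 38 - j1.226e+04 Ω = 1.226e+04∠-89.8° Ω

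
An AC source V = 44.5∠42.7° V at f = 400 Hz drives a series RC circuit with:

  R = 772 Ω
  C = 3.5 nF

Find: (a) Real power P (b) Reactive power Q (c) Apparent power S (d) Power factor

Step 1 — Angular frequency: ω = 2π·f = 2π·400 = 2513 rad/s.
Step 2 — Component impedances:
  R: Z = R = 772 Ω
  C: Z = 1/(jωC) = -j/(ω·C) = 0 - j1.137e+05 Ω
Step 3 — Series combination: Z_total = R + C = 772 - j1.137e+05 Ω = 1.137e+05∠-89.6° Ω.
Step 4 — Source phasor: V = 44.5∠42.7° V = 32.7 + j30.18 V.
Step 5 — Current: I = V / Z = -0.0002635 + j0.0002895 A = 0.0003914∠132.3° A.
Step 6 — Complex power: S = V·I* = 0.0001183 - j0.01742 VA.
Step 7 — Real power: P = Re(S) = 0.0001183 W.
Step 8 — Reactive power: Q = Im(S) = -0.01742 VAR.
Step 9 — Apparent power: |S| = 0.01742 VA.
Step 10 — Power factor: PF = P/|S| = 0.006791 (leading).

(a) P = 0.0001183 W  (b) Q = -0.01742 VAR  (c) S = 0.01742 VA  (d) PF = 0.006791 (leading)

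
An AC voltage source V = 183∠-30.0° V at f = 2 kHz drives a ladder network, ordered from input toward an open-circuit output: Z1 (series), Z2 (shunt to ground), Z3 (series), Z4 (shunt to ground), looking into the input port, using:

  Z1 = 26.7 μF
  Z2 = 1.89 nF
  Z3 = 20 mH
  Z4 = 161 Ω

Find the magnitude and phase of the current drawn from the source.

Step 1 — Angular frequency: ω = 2π·f = 2π·2000 = 1.257e+04 rad/s.
Step 2 — Component impedances:
  Z1: Z = 1/(jωC) = -j/(ω·C) = 0 - j2.98 Ω
  Z2: Z = 1/(jωC) = -j/(ω·C) = 0 - j4.21e+04 Ω
  Z3: Z = jωL = j·1.257e+04·0.02 = 0 + j251.3 Ω
  Z4: Z = R = 161 Ω
Step 3 — Ladder network (open output): work backward from the far end, alternating series and parallel combinations. Z_in = 162.9 + j249.2 Ω = 297.8∠56.8° Ω.
Step 4 — Source phasor: V = 183∠-30.0° V = 158.5 - j91.5 V.
Step 5 — Ohm's law: I = V / Z_total = (158.5 - j91.5) / (162.9 + j249.2) = 0.03404 - j0.6136 A.
Step 6 — Convert to polar: |I| = 0.6146 A, ∠I = -86.8°.

I = 0.6146∠-86.8° A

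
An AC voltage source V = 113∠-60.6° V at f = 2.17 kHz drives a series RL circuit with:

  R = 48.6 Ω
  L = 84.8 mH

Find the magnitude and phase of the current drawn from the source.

Step 1 — Angular frequency: ω = 2π·f = 2π·2170 = 1.363e+04 rad/s.
Step 2 — Component impedances:
  R: Z = R = 48.6 Ω
  L: Z = jωL = j·1.363e+04·0.0848 = 0 + j1156 Ω
Step 3 — Series combination: Z_total = R + L = 48.6 + j1156 Ω = 1157∠87.6° Ω.
Step 4 — Source phasor: V = 113∠-60.6° V = 55.47 - j98.45 V.
Step 5 — Ohm's law: I = V / Z_total = (55.47 - j98.45) / (48.6 + j1156) = -0.08298 - j0.05147 A.
Step 6 — Convert to polar: |I| = 0.09765 A, ∠I = -148.2°.

I = 0.09765∠-148.2° A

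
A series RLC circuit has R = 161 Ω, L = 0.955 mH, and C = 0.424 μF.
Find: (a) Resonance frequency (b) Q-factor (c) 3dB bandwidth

Step 1 — Resonance: ω₀ = 1/√(LC) = 1/√(0.000955·4.24e-07) = 4.97e+04 rad/s.
Step 2 — f₀ = ω₀/(2π) = 7909 Hz.
Step 3 — Series Q: Q = ω₀L/R = 4.97e+04·0.000955/161 = 0.2948.
Step 4 — Bandwidth: Δω = ω₀/Q = 1.686e+05 rad/s; BW = Δω/(2π) = 2.683e+04 Hz.

(a) f₀ = 7909 Hz  (b) Q = 0.2948  (c) BW = 2.683e+04 Hz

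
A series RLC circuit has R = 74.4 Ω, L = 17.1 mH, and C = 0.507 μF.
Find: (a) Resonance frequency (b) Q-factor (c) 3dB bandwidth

Step 1 — Resonance: ω₀ = 1/√(LC) = 1/√(0.0171·5.07e-07) = 1.074e+04 rad/s.
Step 2 — f₀ = ω₀/(2π) = 1709 Hz.
Step 3 — Series Q: Q = ω₀L/R = 1.074e+04·0.0171/74.4 = 2.468.
Step 4 — Bandwidth: Δω = ω₀/Q = 4351 rad/s; BW = Δω/(2π) = 692.5 Hz.

(a) f₀ = 1709 Hz  (b) Q = 2.468  (c) BW = 692.5 Hz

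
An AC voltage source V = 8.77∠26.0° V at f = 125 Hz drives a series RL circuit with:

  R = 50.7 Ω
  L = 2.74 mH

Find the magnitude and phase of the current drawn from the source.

Step 1 — Angular frequency: ω = 2π·f = 2π·125 = 785.4 rad/s.
Step 2 — Component impedances:
  R: Z = R = 50.7 Ω
  L: Z = jωL = j·785.4·0.00274 = 0 + j2.152 Ω
Step 3 — Series combination: Z_total = R + L = 50.7 + j2.152 Ω = 50.75∠2.4° Ω.
Step 4 — Source phasor: V = 8.77∠26.0° V = 7.882 + j3.845 V.
Step 5 — Ohm's law: I = V / Z_total = (7.882 + j3.845) / (50.7 + j2.152) = 0.1584 + j0.06911 A.
Step 6 — Convert to polar: |I| = 0.1728 A, ∠I = 23.6°.

I = 0.1728∠23.6° A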